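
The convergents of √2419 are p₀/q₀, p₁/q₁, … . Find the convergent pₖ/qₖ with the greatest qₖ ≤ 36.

√2419 = [49; 5, 2, 5, 98, …] (period length 4).
Convergents:
  p_0/q_0 = 49/1
  p_1/q_1 = 246/5
  p_2/q_2 = 541/11
  p_3/q_3 = 2951/60
q_2 = 11 ≤ 36 < 60 = q_3, so the answer is 541/11.

541/11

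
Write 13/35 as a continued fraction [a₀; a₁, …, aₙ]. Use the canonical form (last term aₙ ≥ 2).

13 = 0×35 + 13
35 = 2×13 + 9
13 = 1×9 + 4
9 = 2×4 + 1
4 = 4×1 + 0  (stop)
So 13/35 = [0; 2, 1, 2, 4].

[0; 2, 1, 2, 4]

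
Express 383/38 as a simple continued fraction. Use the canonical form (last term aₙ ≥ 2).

[10; 12, 1, 2]

383 = 10×38 + 3
38 = 12×3 + 2
3 = 1×2 + 1
2 = 2×1 + 0  (stop)
So 383/38 = [10; 12, 1, 2].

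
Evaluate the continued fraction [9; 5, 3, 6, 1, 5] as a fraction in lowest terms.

Fold from the inside: start with 5/1.
  1 + 1/5 = 6/5
  6 + 5/6 = 41/6
  3 + 6/41 = 129/41
  5 + 41/129 = 686/129
  9 + 129/686 = 6303/686

6303/686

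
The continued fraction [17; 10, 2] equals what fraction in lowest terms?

359/21

Using pₖ = aₖpₖ₋₁ + pₖ₋₂ and qₖ = aₖqₖ₋₁ + qₖ₋₂:
  k=0: a=17, p=17, q=1
  k=1: a=10, p=171, q=10
  k=2: a=2, p=359, q=21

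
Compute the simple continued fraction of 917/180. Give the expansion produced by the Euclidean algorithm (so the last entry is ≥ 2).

917 = 5×180 + 17
180 = 10×17 + 10
17 = 1×10 + 7
10 = 1×7 + 3
7 = 2×3 + 1
3 = 3×1 + 0  (stop)
So 917/180 = [5; 10, 1, 1, 2, 3].

[5; 10, 1, 1, 2, 3]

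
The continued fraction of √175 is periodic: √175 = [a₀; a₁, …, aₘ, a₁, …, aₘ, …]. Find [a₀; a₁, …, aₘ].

[13; 4, 2, 1, 2, 4, 26]

a₀ = ⌊√175⌋ = 13.
With m₀=0, d₀=1 and mₖ₊₁ = dₖaₖ − mₖ, dₖ₊₁ = (n − mₖ₊₁²)/dₖ, aₖ₊₁ = ⌊(a₀+mₖ₊₁)/dₖ₊₁⌋:
  k=1: m=13, d=6, a=4
  k=2: m=11, d=9, a=2
  k=3: m=7, d=14, a=1
  k=4: m=7, d=9, a=2
  k=5: m=11, d=6, a=4
  k=6: m=13, d=1, a=26
d=1 and a=2a₀=26 at k=6, so the next step gives (m, d) = (13, 6) again — its k=1 value — and the period has length 6.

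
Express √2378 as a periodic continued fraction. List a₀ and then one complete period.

a₀ = ⌊√2378⌋ = 48.
With m₀=0, d₀=1 and mₖ₊₁ = dₖaₖ − mₖ, dₖ₊₁ = (n − mₖ₊₁²)/dₖ, aₖ₊₁ = ⌊(a₀+mₖ₊₁)/dₖ₊₁⌋:
  k=1: m=48, d=74, a=1
  k=2: m=26, d=23, a=3
  k=3: m=43, d=23, a=3
  k=4: m=26, d=74, a=1
  k=5: m=48, d=1, a=96
d=1 and a=2a₀=96 at k=5, so the next step gives (m, d) = (48, 74) again — its k=1 value — and the period has length 5.

[48; 1, 3, 3, 1, 96]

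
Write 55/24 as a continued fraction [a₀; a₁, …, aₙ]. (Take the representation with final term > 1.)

55 = 2×24 + 7
24 = 3×7 + 3
7 = 2×3 + 1
3 = 3×1 + 0  (stop)
So 55/24 = [2; 3, 2, 3].

[2; 3, 2, 3]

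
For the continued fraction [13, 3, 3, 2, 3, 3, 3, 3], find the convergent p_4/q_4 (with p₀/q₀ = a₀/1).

1051/79

Using pₖ = aₖpₖ₋₁ + pₖ₋₂, qₖ = aₖqₖ₋₁ + qₖ₋₂ (with p₋₁=1, p₋₂=0, q₋₁=0, q₋₂=1):
  k=0: a=13, p=13, q=1
  k=1: a=3, p=40, q=3
  k=2: a=3, p=133, q=10
  k=3: a=2, p=306, q=23
  k=4: a=3, p=1051, q=79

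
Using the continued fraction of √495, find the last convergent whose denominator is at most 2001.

√495 = [22; 4, 44, …] (period length 2).
Convergents:
  p_0/q_0 = 22/1
  p_1/q_1 = 89/4
  p_2/q_2 = 3938/177
  p_3/q_3 = 15841/712
  p_4/q_4 = 700942/31505
q_3 = 712 ≤ 2001 < 31505 = q_4, so the answer is 15841/712.

15841/712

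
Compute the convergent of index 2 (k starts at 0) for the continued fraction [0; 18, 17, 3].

Using pₖ = aₖpₖ₋₁ + pₖ₋₂, qₖ = aₖqₖ₋₁ + qₖ₋₂ (with p₋₁=1, p₋₂=0, q₋₁=0, q₋₂=1):
  k=0: a=0, p=0, q=1
  k=1: a=18, p=1, q=18
  k=2: a=17, p=17, q=307

17/307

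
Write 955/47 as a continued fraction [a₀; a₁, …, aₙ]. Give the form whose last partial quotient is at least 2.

[20; 3, 7, 2]

955 = 20×47 + 15
47 = 3×15 + 2
15 = 7×2 + 1
2 = 2×1 + 0  (stop)
So 955/47 = [20; 3, 7, 2].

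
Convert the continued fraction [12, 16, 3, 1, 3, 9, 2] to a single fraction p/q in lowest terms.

Fold from the inside: start with 2/1.
  9 + 1/2 = 19/2
  3 + 2/19 = 59/19
  1 + 19/59 = 78/59
  3 + 59/78 = 293/78
  16 + 78/293 = 4766/293
  12 + 293/4766 = 57485/4766

57485/4766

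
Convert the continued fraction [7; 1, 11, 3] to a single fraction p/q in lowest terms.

Using pₖ = aₖpₖ₋₁ + pₖ₋₂ and qₖ = aₖqₖ₋₁ + qₖ₋₂:
  k=0: a=7, p=7, q=1
  k=1: a=1, p=8, q=1
  k=2: a=11, p=95, q=12
  k=3: a=3, p=293, q=37

293/37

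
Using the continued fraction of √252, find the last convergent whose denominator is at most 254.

√252 = [15; 1, 6, 1, 30, …] (period length 4).
Convergents:
  p_0/q_0 = 15/1
  p_1/q_1 = 16/1
  p_2/q_2 = 111/7
  p_3/q_3 = 127/8
  p_4/q_4 = 3921/247
  p_5/q_5 = 4048/255
q_4 = 247 ≤ 254 < 255 = q_5, so the answer is 3921/247.

3921/247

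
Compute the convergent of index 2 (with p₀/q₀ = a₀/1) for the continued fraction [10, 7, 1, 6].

Using pₖ = aₖpₖ₋₁ + pₖ₋₂, qₖ = aₖqₖ₋₁ + qₖ₋₂ (with p₋₁=1, p₋₂=0, q₋₁=0, q₋₂=1):
  k=0: a=10, p=10, q=1
  k=1: a=7, p=71, q=7
  k=2: a=1, p=81, q=8

81/8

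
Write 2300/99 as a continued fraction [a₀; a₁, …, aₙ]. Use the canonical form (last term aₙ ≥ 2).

2300 = 23×99 + 23
99 = 4×23 + 7
23 = 3×7 + 2
7 = 3×2 + 1
2 = 2×1 + 0  (stop)
So 2300/99 = [23; 4, 3, 3, 2].

[23; 4, 3, 3, 2]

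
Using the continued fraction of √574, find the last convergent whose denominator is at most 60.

√574 = [23; 1, 22, 1, 46, …] (period length 4).
Convergents:
  p_0/q_0 = 23/1
  p_1/q_1 = 24/1
  p_2/q_2 = 551/23
  p_3/q_3 = 575/24
  p_4/q_4 = 27001/1127
q_3 = 24 ≤ 60 < 1127 = q_4, so the answer is 575/24.

575/24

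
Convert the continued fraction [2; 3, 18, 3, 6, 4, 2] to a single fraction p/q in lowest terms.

Using pₖ = aₖpₖ₋₁ + pₖ₋₂ and qₖ = aₖqₖ₋₁ + qₖ₋₂:
  k=0: a=2, p=2, q=1
  k=1: a=3, p=7, q=3
  k=2: a=18, p=128, q=55
  k=3: a=3, p=391, q=168
  k=4: a=6, p=2474, q=1063
  k=5: a=4, p=10287, q=4420
  k=6: a=2, p=23048, q=9903

23048/9903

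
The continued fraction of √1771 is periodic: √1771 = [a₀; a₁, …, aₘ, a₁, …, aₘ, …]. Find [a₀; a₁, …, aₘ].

a₀ = ⌊√1771⌋ = 42.
With m₀=0, d₀=1 and mₖ₊₁ = dₖaₖ − mₖ, dₖ₊₁ = (n − mₖ₊₁²)/dₖ, aₖ₊₁ = ⌊(a₀+mₖ₊₁)/dₖ₊₁⌋:
  k=1: m=42, d=7, a=12
  k=2: m=42, d=1, a=84
d=1 and a=2a₀=84 at k=2, so the next step gives (m, d) = (42, 7) again — its k=1 value — and the period has length 2.

[42; 12, 84]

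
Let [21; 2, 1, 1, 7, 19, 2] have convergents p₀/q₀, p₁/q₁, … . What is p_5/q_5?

Using pₖ = aₖpₖ₋₁ + pₖ₋₂, qₖ = aₖqₖ₋₁ + qₖ₋₂ (with p₋₁=1, p₋₂=0, q₋₁=0, q₋₂=1):
  k=0: a=21, p=21, q=1
  k=1: a=2, p=43, q=2
  k=2: a=1, p=64, q=3
  k=3: a=1, p=107, q=5
  k=4: a=7, p=813, q=38
  k=5: a=19, p=15554, q=727

15554/727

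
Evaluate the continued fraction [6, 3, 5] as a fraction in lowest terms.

Fold from the inside: start with 5/1.
  3 + 1/5 = 16/5
  6 + 5/16 = 101/16

101/16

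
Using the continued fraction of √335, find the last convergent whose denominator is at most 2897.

√335 = [18; 3, 3, 3, 36, …] (period length 4).
Convergents:
  p_0/q_0 = 18/1
  p_1/q_1 = 55/3
  p_2/q_2 = 183/10
  p_3/q_3 = 604/33
  p_4/q_4 = 21927/1198
  p_5/q_5 = 66385/3627
q_4 = 1198 ≤ 2897 < 3627 = q_5, so the answer is 21927/1198.

21927/1198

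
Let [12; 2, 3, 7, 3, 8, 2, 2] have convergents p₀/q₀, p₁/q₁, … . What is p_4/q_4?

Using pₖ = aₖpₖ₋₁ + pₖ₋₂, qₖ = aₖqₖ₋₁ + qₖ₋₂ (with p₋₁=1, p₋₂=0, q₋₁=0, q₋₂=1):
  k=0: a=12, p=12, q=1
  k=1: a=2, p=25, q=2
  k=2: a=3, p=87, q=7
  k=3: a=7, p=634, q=51
  k=4: a=3, p=1989, q=160

1989/160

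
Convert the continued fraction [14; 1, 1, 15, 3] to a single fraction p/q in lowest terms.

Fold from the inside: start with 3/1.
  15 + 1/3 = 46/3
  1 + 3/46 = 49/46
  1 + 46/49 = 95/49
  14 + 49/95 = 1379/95

1379/95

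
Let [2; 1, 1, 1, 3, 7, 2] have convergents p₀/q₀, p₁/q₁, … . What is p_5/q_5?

Using pₖ = aₖpₖ₋₁ + pₖ₋₂, qₖ = aₖqₖ₋₁ + qₖ₋₂ (with p₋₁=1, p₋₂=0, q₋₁=0, q₋₂=1):
  k=0: a=2, p=2, q=1
  k=1: a=1, p=3, q=1
  k=2: a=1, p=5, q=2
  k=3: a=1, p=8, q=3
  k=4: a=3, p=29, q=11
  k=5: a=7, p=211, q=80

211/80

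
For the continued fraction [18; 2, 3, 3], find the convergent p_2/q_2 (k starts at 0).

Using pₖ = aₖpₖ₋₁ + pₖ₋₂, qₖ = aₖqₖ₋₁ + qₖ₋₂ (with p₋₁=1, p₋₂=0, q₋₁=0, q₋₂=1):
  k=0: a=18, p=18, q=1
  k=1: a=2, p=37, q=2
  k=2: a=3, p=129, q=7

129/7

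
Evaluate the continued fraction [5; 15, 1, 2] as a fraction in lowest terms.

238/47

Using pₖ = aₖpₖ₋₁ + pₖ₋₂ and qₖ = aₖqₖ₋₁ + qₖ₋₂:
  k=0: a=5, p=5, q=1
  k=1: a=15, p=76, q=15
  k=2: a=1, p=81, q=16
  k=3: a=2, p=238, q=47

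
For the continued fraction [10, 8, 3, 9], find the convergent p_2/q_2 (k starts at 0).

253/25

Using pₖ = aₖpₖ₋₁ + pₖ₋₂, qₖ = aₖqₖ₋₁ + qₖ₋₂ (with p₋₁=1, p₋₂=0, q₋₁=0, q₋₂=1):
  k=0: a=10, p=10, q=1
  k=1: a=8, p=81, q=8
  k=2: a=3, p=253, q=25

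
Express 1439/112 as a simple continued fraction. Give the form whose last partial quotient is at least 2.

[12; 1, 5, 1, 1, 2, 3]

1439 = 12·112 + 95
112 = 1·95 + 17
95 = 5·17 + 10
17 = 1·10 + 7
10 = 1·7 + 3
7 = 2·3 + 1
3 = 3·1 + 0  (stop)
So 1439/112 = [12; 1, 5, 1, 1, 2, 3].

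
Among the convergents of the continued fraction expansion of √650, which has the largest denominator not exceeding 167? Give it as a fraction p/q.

√650 = [25; 2, 50, …] (period length 2).
Convergents:
  p_0/q_0 = 25/1
  p_1/q_1 = 51/2
  p_2/q_2 = 2575/101
  p_3/q_3 = 5201/204
q_2 = 101 ≤ 167 < 204 = q_3, so the answer is 2575/101.

2575/101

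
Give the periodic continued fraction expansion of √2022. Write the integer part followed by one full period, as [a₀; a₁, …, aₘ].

[44; 1, 28, 1, 88]

a₀ = ⌊√2022⌋ = 44.
With m₀=0, d₀=1 and mₖ₊₁ = dₖaₖ − mₖ, dₖ₊₁ = (n − mₖ₊₁²)/dₖ, aₖ₊₁ = ⌊(a₀+mₖ₊₁)/dₖ₊₁⌋:
  k=1: m=44, d=86, a=1
  k=2: m=42, d=3, a=28
  k=3: m=42, d=86, a=1
  k=4: m=44, d=1, a=88
d=1 and a=2a₀=88 at k=4, so the next step gives (m, d) = (44, 86) again — its k=1 value — and the period has length 4.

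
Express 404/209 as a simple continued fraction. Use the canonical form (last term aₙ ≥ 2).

404 = 1·209 + 195
209 = 1·195 + 14
195 = 13·14 + 13
14 = 1·13 + 1
13 = 13·1 + 0  (stop)
So 404/209 = [1; 1, 13, 1, 13].

[1; 1, 13, 1, 13]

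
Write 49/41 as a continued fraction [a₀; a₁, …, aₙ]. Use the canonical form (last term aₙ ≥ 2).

[1; 5, 8]

49 = 1*41 + 8
41 = 5*8 + 1
8 = 8*1 + 0  (stop)
So 49/41 = [1; 5, 8].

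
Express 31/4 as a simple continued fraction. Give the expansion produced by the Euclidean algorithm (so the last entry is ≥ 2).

[7; 1, 3]

31 = 7×4 + 3
4 = 1×3 + 1
3 = 3×1 + 0  (stop)
So 31/4 = [7; 1, 3].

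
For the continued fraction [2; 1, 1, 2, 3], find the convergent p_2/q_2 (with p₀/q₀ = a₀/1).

Using pₖ = aₖpₖ₋₁ + pₖ₋₂, qₖ = aₖqₖ₋₁ + qₖ₋₂ (with p₋₁=1, p₋₂=0, q₋₁=0, q₋₂=1):
  k=0: a=2, p=2, q=1
  k=1: a=1, p=3, q=1
  k=2: a=1, p=5, q=2

5/2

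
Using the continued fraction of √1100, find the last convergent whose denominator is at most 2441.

√1100 = [33; 6, 66, …] (period length 2).
Convergents:
  p_0/q_0 = 33/1
  p_1/q_1 = 199/6
  p_2/q_2 = 13167/397
  p_3/q_3 = 79201/2388
  p_4/q_4 = 5240433/158005
q_3 = 2388 ≤ 2441 < 158005 = q_4, so the answer is 79201/2388.

79201/2388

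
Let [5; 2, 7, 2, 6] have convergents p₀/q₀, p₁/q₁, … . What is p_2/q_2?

Using pₖ = aₖpₖ₋₁ + pₖ₋₂, qₖ = aₖqₖ₋₁ + qₖ₋₂ (with p₋₁=1, p₋₂=0, q₋₁=0, q₋₂=1):
  k=0: a=5, p=5, q=1
  k=1: a=2, p=11, q=2
  k=2: a=7, p=82, q=15

82/15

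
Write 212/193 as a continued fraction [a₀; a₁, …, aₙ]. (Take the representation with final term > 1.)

[1; 10, 6, 3]

212 = 1*193 + 19
193 = 10*19 + 3
19 = 6*3 + 1
3 = 3*1 + 0  (stop)
So 212/193 = [1; 10, 6, 3].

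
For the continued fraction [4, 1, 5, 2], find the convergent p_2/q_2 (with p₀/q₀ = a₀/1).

Using pₖ = aₖpₖ₋₁ + pₖ₋₂, qₖ = aₖqₖ₋₁ + qₖ₋₂ (with p₋₁=1, p₋₂=0, q₋₁=0, q₋₂=1):
  k=0: a=4, p=4, q=1
  k=1: a=1, p=5, q=1
  k=2: a=5, p=29, q=6

29/6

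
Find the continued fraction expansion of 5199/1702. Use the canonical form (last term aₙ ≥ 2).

[3; 18, 3, 3, 9]

5199 = 3·1702 + 93
1702 = 18·93 + 28
93 = 3·28 + 9
28 = 3·9 + 1
9 = 9·1 + 0  (stop)
So 5199/1702 = [3; 18, 3, 3, 9].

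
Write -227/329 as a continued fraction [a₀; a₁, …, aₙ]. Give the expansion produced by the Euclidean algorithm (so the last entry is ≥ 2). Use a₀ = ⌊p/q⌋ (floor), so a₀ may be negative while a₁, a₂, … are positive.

[-1; 3, 4, 2, 3, 3]

-227 = -1·329 + 102
329 = 3·102 + 23
102 = 4·23 + 10
23 = 2·10 + 3
10 = 3·3 + 1
3 = 3·1 + 0  (stop)
So -227/329 = [-1; 3, 4, 2, 3, 3].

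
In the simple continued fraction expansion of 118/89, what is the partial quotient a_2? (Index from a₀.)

118 = 1·89 + 29   →  a_0 = 1
89 = 3·29 + 2   →  a_1 = 3
29 = 14·2 + 1   →  a_2 = 14

14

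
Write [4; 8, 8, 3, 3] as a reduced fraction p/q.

2779/674

Fold from the inside: start with 3/1.
  3 + 1/3 = 10/3
  8 + 3/10 = 83/10
  8 + 10/83 = 674/83
  4 + 83/674 = 2779/674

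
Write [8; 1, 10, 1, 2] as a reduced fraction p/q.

Fold from the inside: start with 2/1.
  1 + 1/2 = 3/2
  10 + 2/3 = 32/3
  1 + 3/32 = 35/32
  8 + 32/35 = 312/35

312/35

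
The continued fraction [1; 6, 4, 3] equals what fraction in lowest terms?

Fold from the inside: start with 3/1.
  4 + 1/3 = 13/3
  6 + 3/13 = 81/13
  1 + 13/81 = 94/81

94/81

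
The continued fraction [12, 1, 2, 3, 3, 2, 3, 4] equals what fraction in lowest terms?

Using pₖ = aₖpₖ₋₁ + pₖ₋₂ and qₖ = aₖqₖ₋₁ + qₖ₋₂:
  k=0: a=12, p=12, q=1
  k=1: a=1, p=13, q=1
  k=2: a=2, p=38, q=3
  k=3: a=3, p=127, q=10
  k=4: a=3, p=419, q=33
  k=5: a=2, p=965, q=76
  k=6: a=3, p=3314, q=261
  k=7: a=4, p=14221, q=1120

14221/1120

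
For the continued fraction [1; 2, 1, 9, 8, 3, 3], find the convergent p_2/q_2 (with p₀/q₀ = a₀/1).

4/3

Using pₖ = aₖpₖ₋₁ + pₖ₋₂, qₖ = aₖqₖ₋₁ + qₖ₋₂ (with p₋₁=1, p₋₂=0, q₋₁=0, q₋₂=1):
  k=0: a=1, p=1, q=1
  k=1: a=2, p=3, q=2
  k=2: a=1, p=4, q=3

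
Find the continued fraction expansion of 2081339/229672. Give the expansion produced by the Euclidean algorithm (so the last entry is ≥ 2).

2081339 = 9×229672 + 14291
229672 = 16×14291 + 1016
14291 = 14×1016 + 67
1016 = 15×67 + 11
67 = 6×11 + 1
11 = 11×1 + 0  (stop)
So 2081339/229672 = [9; 16, 14, 15, 6, 11].

[9; 16, 14, 15, 6, 11]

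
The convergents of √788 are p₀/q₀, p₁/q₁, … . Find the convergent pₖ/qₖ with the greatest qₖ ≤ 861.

22036/785

√788 = [28; 14, 56, …] (period length 2).
Convergents:
  p_0/q_0 = 28/1
  p_1/q_1 = 393/14
  p_2/q_2 = 22036/785
  p_3/q_3 = 308897/11004
q_2 = 785 ≤ 861 < 11004 = q_3, so the answer is 22036/785.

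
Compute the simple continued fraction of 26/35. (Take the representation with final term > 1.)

[0; 1, 2, 1, 8]

26 = 0*35 + 26
35 = 1*26 + 9
26 = 2*9 + 8
9 = 1*8 + 1
8 = 8*1 + 0  (stop)
So 26/35 = [0; 1, 2, 1, 8].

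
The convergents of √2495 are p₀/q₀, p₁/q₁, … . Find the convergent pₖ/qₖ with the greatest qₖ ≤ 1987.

√2495 = [49; 1, 18, 1, 98, …] (period length 4).
Convergents:
  p_0/q_0 = 49/1
  p_1/q_1 = 50/1
  p_2/q_2 = 949/19
  p_3/q_3 = 999/20
  p_4/q_4 = 98851/1979
  p_5/q_5 = 99850/1999
q_4 = 1979 ≤ 1987 < 1999 = q_5, so the answer is 98851/1979.

98851/1979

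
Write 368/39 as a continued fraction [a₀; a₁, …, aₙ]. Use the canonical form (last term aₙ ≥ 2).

[9; 2, 3, 2, 2]

368 = 9*39 + 17
39 = 2*17 + 5
17 = 3*5 + 2
5 = 2*2 + 1
2 = 2*1 + 0  (stop)
So 368/39 = [9; 2, 3, 2, 2].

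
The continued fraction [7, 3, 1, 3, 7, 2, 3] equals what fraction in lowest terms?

Using pₖ = aₖpₖ₋₁ + pₖ₋₂ and qₖ = aₖqₖ₋₁ + qₖ₋₂:
  k=0: a=7, p=7, q=1
  k=1: a=3, p=22, q=3
  k=2: a=1, p=29, q=4
  k=3: a=3, p=109, q=15
  k=4: a=7, p=792, q=109
  k=5: a=2, p=1693, q=233
  k=6: a=3, p=5871, q=808

5871/808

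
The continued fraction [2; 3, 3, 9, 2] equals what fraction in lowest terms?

Using pₖ = aₖpₖ₋₁ + pₖ₋₂ and qₖ = aₖqₖ₋₁ + qₖ₋₂:
  k=0: a=2, p=2, q=1
  k=1: a=3, p=7, q=3
  k=2: a=3, p=23, q=10
  k=3: a=9, p=214, q=93
  k=4: a=2, p=451, q=196

451/196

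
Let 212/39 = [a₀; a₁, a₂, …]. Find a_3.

212 = 5·39 + 17   →  a_0 = 5
39 = 2·17 + 5   →  a_1 = 2
17 = 3·5 + 2   →  a_2 = 3
5 = 2·2 + 1   →  a_3 = 2

2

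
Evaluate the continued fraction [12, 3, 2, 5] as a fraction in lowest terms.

Fold from the inside: start with 5/1.
  2 + 1/5 = 11/5
  3 + 5/11 = 38/11
  12 + 11/38 = 467/38

467/38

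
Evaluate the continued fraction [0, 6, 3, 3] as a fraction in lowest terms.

Fold from the inside: start with 3/1.
  3 + 1/3 = 10/3
  6 + 3/10 = 63/10
  0 + 10/63 = 10/63

10/63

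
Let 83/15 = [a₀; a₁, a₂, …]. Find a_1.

83 = 5·15 + 8   →  a_0 = 5
15 = 1·8 + 7   →  a_1 = 1

1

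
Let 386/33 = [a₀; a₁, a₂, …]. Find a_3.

386 = 11·33 + 23   →  a_0 = 11
33 = 1·23 + 10   →  a_1 = 1
23 = 2·10 + 3   →  a_2 = 2
10 = 3·3 + 1   →  a_3 = 3

3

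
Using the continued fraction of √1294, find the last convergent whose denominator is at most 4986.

93204/2591

√1294 = [35; 1, 34, 1, 70, …] (period length 4).
Convergents:
  p_0/q_0 = 35/1
  p_1/q_1 = 36/1
  p_2/q_2 = 1259/35
  p_3/q_3 = 1295/36
  p_4/q_4 = 91909/2555
  p_5/q_5 = 93204/2591
  p_6/q_6 = 3260845/90649
q_5 = 2591 ≤ 4986 < 90649 = q_6, so the answer is 93204/2591.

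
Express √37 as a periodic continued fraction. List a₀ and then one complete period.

[6; 12]

a₀ = ⌊√37⌋ = 6.
With m₀=0, d₀=1 and mₖ₊₁ = dₖaₖ − mₖ, dₖ₊₁ = (n − mₖ₊₁²)/dₖ, aₖ₊₁ = ⌊(a₀+mₖ₊₁)/dₖ₊₁⌋:
  k=1: m=6, d=1, a=12
d=1 and a=2a₀=12 at k=1, so the next step gives (m, d) = (6, 1) again — its k=1 value — and the period has length 1.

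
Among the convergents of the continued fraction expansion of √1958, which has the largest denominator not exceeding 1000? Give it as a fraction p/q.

15620/353

√1958 = [44; 4, 88, …] (period length 2).
Convergents:
  p_0/q_0 = 44/1
  p_1/q_1 = 177/4
  p_2/q_2 = 15620/353
  p_3/q_3 = 62657/1416
q_2 = 353 ≤ 1000 < 1416 = q_3, so the answer is 15620/353.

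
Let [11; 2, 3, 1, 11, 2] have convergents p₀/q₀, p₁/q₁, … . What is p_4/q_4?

1213/106

Using pₖ = aₖpₖ₋₁ + pₖ₋₂, qₖ = aₖqₖ₋₁ + qₖ₋₂ (with p₋₁=1, p₋₂=0, q₋₁=0, q₋₂=1):
  k=0: a=11, p=11, q=1
  k=1: a=2, p=23, q=2
  k=2: a=3, p=80, q=7
  k=3: a=1, p=103, q=9
  k=4: a=11, p=1213, q=106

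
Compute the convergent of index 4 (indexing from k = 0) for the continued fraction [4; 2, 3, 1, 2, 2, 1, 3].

Using pₖ = aₖpₖ₋₁ + pₖ₋₂, qₖ = aₖqₖ₋₁ + qₖ₋₂ (with p₋₁=1, p₋₂=0, q₋₁=0, q₋₂=1):
  k=0: a=4, p=4, q=1
  k=1: a=2, p=9, q=2
  k=2: a=3, p=31, q=7
  k=3: a=1, p=40, q=9
  k=4: a=2, p=111, q=25

111/25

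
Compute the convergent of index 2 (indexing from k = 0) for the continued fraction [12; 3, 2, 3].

86/7

Using pₖ = aₖpₖ₋₁ + pₖ₋₂, qₖ = aₖqₖ₋₁ + qₖ₋₂ (with p₋₁=1, p₋₂=0, q₋₁=0, q₋₂=1):
  k=0: a=12, p=12, q=1
  k=1: a=3, p=37, q=3
  k=2: a=2, p=86, q=7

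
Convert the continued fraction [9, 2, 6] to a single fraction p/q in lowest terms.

Using pₖ = aₖpₖ₋₁ + pₖ₋₂ and qₖ = aₖqₖ₋₁ + qₖ₋₂:
  k=0: a=9, p=9, q=1
  k=1: a=2, p=19, q=2
  k=2: a=6, p=123, q=13

123/13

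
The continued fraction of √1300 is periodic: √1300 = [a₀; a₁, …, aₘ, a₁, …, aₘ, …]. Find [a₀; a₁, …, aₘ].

a₀ = ⌊√1300⌋ = 36.
With m₀=0, d₀=1 and mₖ₊₁ = dₖaₖ − mₖ, dₖ₊₁ = (n − mₖ₊₁²)/dₖ, aₖ₊₁ = ⌊(a₀+mₖ₊₁)/dₖ₊₁⌋:
  k=1: m=36, d=4, a=18
  k=2: m=36, d=1, a=72
d=1 and a=2a₀=72 at k=2, so the next step gives (m, d) = (36, 4) again — its k=1 value — and the period has length 2.

[36; 18, 72]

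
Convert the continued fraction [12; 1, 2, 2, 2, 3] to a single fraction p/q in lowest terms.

Fold from the inside: start with 3/1.
  2 + 1/3 = 7/3
  2 + 3/7 = 17/7
  2 + 7/17 = 41/17
  1 + 17/41 = 58/41
  12 + 41/58 = 737/58

737/58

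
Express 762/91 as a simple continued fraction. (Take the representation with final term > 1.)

[8; 2, 1, 2, 11]

762 = 8*91 + 34
91 = 2*34 + 23
34 = 1*23 + 11
23 = 2*11 + 1
11 = 11*1 + 0  (stop)
So 762/91 = [8; 2, 1, 2, 11].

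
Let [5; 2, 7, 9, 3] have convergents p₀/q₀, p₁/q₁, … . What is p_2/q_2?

82/15

Using pₖ = aₖpₖ₋₁ + pₖ₋₂, qₖ = aₖqₖ₋₁ + qₖ₋₂ (with p₋₁=1, p₋₂=0, q₋₁=0, q₋₂=1):
  k=0: a=5, p=5, q=1
  k=1: a=2, p=11, q=2
  k=2: a=7, p=82, q=15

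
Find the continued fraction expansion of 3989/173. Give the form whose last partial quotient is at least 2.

3989 = 23·173 + 10
173 = 17·10 + 3
10 = 3·3 + 1
3 = 3·1 + 0  (stop)
So 3989/173 = [23; 17, 3, 3].

[23; 17, 3, 3]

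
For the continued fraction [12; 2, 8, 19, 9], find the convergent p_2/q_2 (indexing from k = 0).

212/17

Using pₖ = aₖpₖ₋₁ + pₖ₋₂, qₖ = aₖqₖ₋₁ + qₖ₋₂ (with p₋₁=1, p₋₂=0, q₋₁=0, q₋₂=1):
  k=0: a=12, p=12, q=1
  k=1: a=2, p=25, q=2
  k=2: a=8, p=212, q=17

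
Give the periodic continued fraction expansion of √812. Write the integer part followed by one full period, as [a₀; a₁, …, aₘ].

a₀ = ⌊√812⌋ = 28.
With m₀=0, d₀=1 and mₖ₊₁ = dₖaₖ − mₖ, dₖ₊₁ = (n − mₖ₊₁²)/dₖ, aₖ₊₁ = ⌊(a₀+mₖ₊₁)/dₖ₊₁⌋:
  k=1: m=28, d=28, a=2
  k=2: m=28, d=1, a=56
d=1 and a=2a₀=56 at k=2, so the next step gives (m, d) = (28, 28) again — its k=1 value — and the period has length 2.

[28; 2, 56]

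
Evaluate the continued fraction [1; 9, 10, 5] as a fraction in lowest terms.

515/464

Using pₖ = aₖpₖ₋₁ + pₖ₋₂ and qₖ = aₖqₖ₋₁ + qₖ₋₂:
  k=0: a=1, p=1, q=1
  k=1: a=9, p=10, q=9
  k=2: a=10, p=101, q=91
  k=3: a=5, p=515, q=464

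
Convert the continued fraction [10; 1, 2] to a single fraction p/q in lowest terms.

32/3

Using pₖ = aₖpₖ₋₁ + pₖ₋₂ and qₖ = aₖqₖ₋₁ + qₖ₋₂:
  k=0: a=10, p=10, q=1
  k=1: a=1, p=11, q=1
  k=2: a=2, p=32, q=3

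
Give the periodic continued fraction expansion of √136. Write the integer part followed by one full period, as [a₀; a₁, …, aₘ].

[11; 1, 1, 1, 22]

a₀ = ⌊√136⌋ = 11.
With m₀=0, d₀=1 and mₖ₊₁ = dₖaₖ − mₖ, dₖ₊₁ = (n − mₖ₊₁²)/dₖ, aₖ₊₁ = ⌊(a₀+mₖ₊₁)/dₖ₊₁⌋:
  k=1: m=11, d=15, a=1
  k=2: m=4, d=8, a=1
  k=3: m=4, d=15, a=1
  k=4: m=11, d=1, a=22
d=1 and a=2a₀=22 at k=4, so the next step gives (m, d) = (11, 15) again — its k=1 value — and the period has length 4.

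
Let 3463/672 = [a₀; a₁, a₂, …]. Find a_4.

9

3463 = 5·672 + 103   →  a_0 = 5
672 = 6·103 + 54   →  a_1 = 6
103 = 1·54 + 49   →  a_2 = 1
54 = 1·49 + 5   →  a_3 = 1
49 = 9·5 + 4   →  a_4 = 9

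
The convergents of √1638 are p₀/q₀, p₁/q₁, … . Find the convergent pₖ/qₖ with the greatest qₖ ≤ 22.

√1638 = [40; 2, 8, 2, 80, …] (period length 4).
Convergents:
  p_0/q_0 = 40/1
  p_1/q_1 = 81/2
  p_2/q_2 = 688/17
  p_3/q_3 = 1457/36
q_2 = 17 ≤ 22 < 36 = q_3, so the answer is 688/17.

688/17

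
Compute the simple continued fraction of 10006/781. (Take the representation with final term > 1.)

10006 = 12×781 + 634
781 = 1×634 + 147
634 = 4×147 + 46
147 = 3×46 + 9
46 = 5×9 + 1
9 = 9×1 + 0  (stop)
So 10006/781 = [12; 1, 4, 3, 5, 9].

[12; 1, 4, 3, 5, 9]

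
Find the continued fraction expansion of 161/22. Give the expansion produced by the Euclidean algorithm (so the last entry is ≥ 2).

[7; 3, 7]

161 = 7*22 + 7
22 = 3*7 + 1
7 = 7*1 + 0  (stop)
So 161/22 = [7; 3, 7].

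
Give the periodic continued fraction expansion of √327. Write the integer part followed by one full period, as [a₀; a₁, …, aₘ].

[18; 12, 36]

a₀ = ⌊√327⌋ = 18.
With m₀=0, d₀=1 and mₖ₊₁ = dₖaₖ − mₖ, dₖ₊₁ = (n − mₖ₊₁²)/dₖ, aₖ₊₁ = ⌊(a₀+mₖ₊₁)/dₖ₊₁⌋:
  k=1: m=18, d=3, a=12
  k=2: m=18, d=1, a=36
d=1 and a=2a₀=36 at k=2, so the next step gives (m, d) = (18, 3) again — its k=1 value — and the period has length 2.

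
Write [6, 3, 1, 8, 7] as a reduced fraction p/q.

1558/249

Fold from the inside: start with 7/1.
  8 + 1/7 = 57/7
  1 + 7/57 = 64/57
  3 + 57/64 = 249/64
  6 + 64/249 = 1558/249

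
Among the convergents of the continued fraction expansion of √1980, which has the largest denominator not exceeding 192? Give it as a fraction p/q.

√1980 = [44; 2, 88, …] (period length 2).
Convergents:
  p_0/q_0 = 44/1
  p_1/q_1 = 89/2
  p_2/q_2 = 7876/177
  p_3/q_3 = 15841/356
q_2 = 177 ≤ 192 < 356 = q_3, so the answer is 7876/177.

7876/177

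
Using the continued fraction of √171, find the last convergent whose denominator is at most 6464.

√171 = [13; 13, 26, …] (period length 2).
Convergents:
  p_0/q_0 = 13/1
  p_1/q_1 = 170/13
  p_2/q_2 = 4433/339
  p_3/q_3 = 57799/4420
  p_4/q_4 = 1507207/115259
q_3 = 4420 ≤ 6464 < 115259 = q_4, so the answer is 57799/4420.

57799/4420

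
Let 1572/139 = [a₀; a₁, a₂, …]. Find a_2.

1572 = 11·139 + 43   →  a_0 = 11
139 = 3·43 + 10   →  a_1 = 3
43 = 4·10 + 3   →  a_2 = 4

4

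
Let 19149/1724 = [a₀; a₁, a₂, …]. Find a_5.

19149 = 11·1724 + 185   →  a_0 = 11
1724 = 9·185 + 59   →  a_1 = 9
185 = 3·59 + 8   →  a_2 = 3
59 = 7·8 + 3   →  a_3 = 7
8 = 2·3 + 2   →  a_4 = 2
3 = 1·2 + 1   →  a_5 = 1

1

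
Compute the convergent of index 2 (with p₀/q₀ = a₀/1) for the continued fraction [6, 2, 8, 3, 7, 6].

Using pₖ = aₖpₖ₋₁ + pₖ₋₂, qₖ = aₖqₖ₋₁ + qₖ₋₂ (with p₋₁=1, p₋₂=0, q₋₁=0, q₋₂=1):
  k=0: a=6, p=6, q=1
  k=1: a=2, p=13, q=2
  k=2: a=8, p=110, q=17

110/17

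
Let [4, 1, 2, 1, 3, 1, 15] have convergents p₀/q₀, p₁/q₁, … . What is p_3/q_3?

Using pₖ = aₖpₖ₋₁ + pₖ₋₂, qₖ = aₖqₖ₋₁ + qₖ₋₂ (with p₋₁=1, p₋₂=0, q₋₁=0, q₋₂=1):
  k=0: a=4, p=4, q=1
  k=1: a=1, p=5, q=1
  k=2: a=2, p=14, q=3
  k=3: a=1, p=19, q=4

19/4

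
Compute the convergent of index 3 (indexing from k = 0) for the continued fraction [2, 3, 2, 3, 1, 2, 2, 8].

55/24

Using pₖ = aₖpₖ₋₁ + pₖ₋₂, qₖ = aₖqₖ₋₁ + qₖ₋₂ (with p₋₁=1, p₋₂=0, q₋₁=0, q₋₂=1):
  k=0: a=2, p=2, q=1
  k=1: a=3, p=7, q=3
  k=2: a=2, p=16, q=7
  k=3: a=3, p=55, q=24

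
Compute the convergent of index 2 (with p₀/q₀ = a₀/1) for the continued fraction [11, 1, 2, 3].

35/3

Using pₖ = aₖpₖ₋₁ + pₖ₋₂, qₖ = aₖqₖ₋₁ + qₖ₋₂ (with p₋₁=1, p₋₂=0, q₋₁=0, q₋₂=1):
  k=0: a=11, p=11, q=1
  k=1: a=1, p=12, q=1
  k=2: a=2, p=35, q=3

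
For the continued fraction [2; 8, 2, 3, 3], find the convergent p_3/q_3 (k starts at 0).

125/59

Using pₖ = aₖpₖ₋₁ + pₖ₋₂, qₖ = aₖqₖ₋₁ + qₖ₋₂ (with p₋₁=1, p₋₂=0, q₋₁=0, q₋₂=1):
  k=0: a=2, p=2, q=1
  k=1: a=8, p=17, q=8
  k=2: a=2, p=36, q=17
  k=3: a=3, p=125, q=59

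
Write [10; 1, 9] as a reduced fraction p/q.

Using pₖ = aₖpₖ₋₁ + pₖ₋₂ and qₖ = aₖqₖ₋₁ + qₖ₋₂:
  k=0: a=10, p=10, q=1
  k=1: a=1, p=11, q=1
  k=2: a=9, p=109, q=10

109/10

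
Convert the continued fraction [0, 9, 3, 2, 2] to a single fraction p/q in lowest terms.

17/158

Using pₖ = aₖpₖ₋₁ + pₖ₋₂ and qₖ = aₖqₖ₋₁ + qₖ₋₂:
  k=0: a=0, p=0, q=1
  k=1: a=9, p=1, q=9
  k=2: a=3, p=3, q=28
  k=3: a=2, p=7, q=65
  k=4: a=2, p=17, q=158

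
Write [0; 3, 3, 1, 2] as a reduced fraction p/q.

Fold from the inside: start with 2/1.
  1 + 1/2 = 3/2
  3 + 2/3 = 11/3
  3 + 3/11 = 36/11
  0 + 11/36 = 11/36

11/36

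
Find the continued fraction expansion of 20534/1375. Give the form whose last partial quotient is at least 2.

[14; 1, 14, 9, 10]

20534 = 14·1375 + 1284
1375 = 1·1284 + 91
1284 = 14·91 + 10
91 = 9·10 + 1
10 = 10·1 + 0  (stop)
So 20534/1375 = [14; 1, 14, 9, 10].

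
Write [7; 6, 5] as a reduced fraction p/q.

222/31

Using pₖ = aₖpₖ₋₁ + pₖ₋₂ and qₖ = aₖqₖ₋₁ + qₖ₋₂:
  k=0: a=7, p=7, q=1
  k=1: a=6, p=43, q=6
  k=2: a=5, p=222, q=31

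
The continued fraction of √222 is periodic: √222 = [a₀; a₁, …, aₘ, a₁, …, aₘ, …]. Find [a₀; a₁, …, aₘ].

[14; 1, 8, 1, 28]

a₀ = ⌊√222⌋ = 14.
With m₀=0, d₀=1 and mₖ₊₁ = dₖaₖ − mₖ, dₖ₊₁ = (n − mₖ₊₁²)/dₖ, aₖ₊₁ = ⌊(a₀+mₖ₊₁)/dₖ₊₁⌋:
  k=1: m=14, d=26, a=1
  k=2: m=12, d=3, a=8
  k=3: m=12, d=26, a=1
  k=4: m=14, d=1, a=28
d=1 and a=2a₀=28 at k=4, so the next step gives (m, d) = (14, 26) again — its k=1 value — and the period has length 4.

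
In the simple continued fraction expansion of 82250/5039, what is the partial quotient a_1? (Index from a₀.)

82250 = 16·5039 + 1626   →  a_0 = 16
5039 = 3·1626 + 161   →  a_1 = 3

3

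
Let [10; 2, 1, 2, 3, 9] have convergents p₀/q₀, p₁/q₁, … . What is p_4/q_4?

280/27

Using pₖ = aₖpₖ₋₁ + pₖ₋₂, qₖ = aₖqₖ₋₁ + qₖ₋₂ (with p₋₁=1, p₋₂=0, q₋₁=0, q₋₂=1):
  k=0: a=10, p=10, q=1
  k=1: a=2, p=21, q=2
  k=2: a=1, p=31, q=3
  k=3: a=2, p=83, q=8
  k=4: a=3, p=280, q=27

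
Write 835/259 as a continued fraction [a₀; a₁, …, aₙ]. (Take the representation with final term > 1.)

[3; 4, 2, 6, 1, 3]

835 = 3×259 + 58
259 = 4×58 + 27
58 = 2×27 + 4
27 = 6×4 + 3
4 = 1×3 + 1
3 = 3×1 + 0  (stop)
So 835/259 = [3; 4, 2, 6, 1, 3].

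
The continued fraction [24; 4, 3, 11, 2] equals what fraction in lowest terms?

7439/307

Fold from the inside: start with 2/1.
  11 + 1/2 = 23/2
  3 + 2/23 = 71/23
  4 + 23/71 = 307/71
  24 + 71/307 = 7439/307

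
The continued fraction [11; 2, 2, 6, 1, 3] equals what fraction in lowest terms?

1631/143

Fold from the inside: start with 3/1.
  1 + 1/3 = 4/3
  6 + 3/4 = 27/4
  2 + 4/27 = 58/27
  2 + 27/58 = 143/58
  11 + 58/143 = 1631/143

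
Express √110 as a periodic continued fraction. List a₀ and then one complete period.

a₀ = ⌊√110⌋ = 10.

[10; 2, 20]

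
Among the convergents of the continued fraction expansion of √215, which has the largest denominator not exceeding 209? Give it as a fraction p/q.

√215 = [14; 1, 1, 1, 28, …] (period length 4).
Convergents:
  p_0/q_0 = 14/1
  p_1/q_1 = 15/1
  p_2/q_2 = 29/2
  p_3/q_3 = 44/3
  p_4/q_4 = 1261/86
  p_5/q_5 = 1305/89
  p_6/q_6 = 2566/175
  p_7/q_7 = 3871/264
q_6 = 175 ≤ 209 < 264 = q_7, so the answer is 2566/175.

2566/175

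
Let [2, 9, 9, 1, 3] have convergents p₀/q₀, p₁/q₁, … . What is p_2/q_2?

173/82

Using pₖ = aₖpₖ₋₁ + pₖ₋₂, qₖ = aₖqₖ₋₁ + qₖ₋₂ (with p₋₁=1, p₋₂=0, q₋₁=0, q₋₂=1):
  k=0: a=2, p=2, q=1
  k=1: a=9, p=19, q=9
  k=2: a=9, p=173, q=82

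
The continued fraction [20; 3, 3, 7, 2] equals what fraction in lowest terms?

3167/156

Using pₖ = aₖpₖ₋₁ + pₖ₋₂ and qₖ = aₖqₖ₋₁ + qₖ₋₂:
  k=0: a=20, p=20, q=1
  k=1: a=3, p=61, q=3
  k=2: a=3, p=203, q=10
  k=3: a=7, p=1482, q=73
  k=4: a=2, p=3167, q=156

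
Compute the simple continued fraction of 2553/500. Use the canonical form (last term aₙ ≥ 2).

2553 = 5·500 + 53
500 = 9·53 + 23
53 = 2·23 + 7
23 = 3·7 + 2
7 = 3·2 + 1
2 = 2·1 + 0  (stop)
So 2553/500 = [5; 9, 2, 3, 3, 2].

[5; 9, 2, 3, 3, 2]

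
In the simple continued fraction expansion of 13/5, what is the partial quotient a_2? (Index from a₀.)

1

13 = 2·5 + 3   →  a_0 = 2
5 = 1·3 + 2   →  a_1 = 1
3 = 1·2 + 1   →  a_2 = 1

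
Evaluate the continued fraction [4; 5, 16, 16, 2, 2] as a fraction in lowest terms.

27985/6667

Fold from the inside: start with 2/1.
  2 + 1/2 = 5/2
  16 + 2/5 = 82/5
  16 + 5/82 = 1317/82
  5 + 82/1317 = 6667/1317
  4 + 1317/6667 = 27985/6667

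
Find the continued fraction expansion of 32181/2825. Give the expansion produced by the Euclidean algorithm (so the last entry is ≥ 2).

32181 = 11·2825 + 1106
2825 = 2·1106 + 613
1106 = 1·613 + 493
613 = 1·493 + 120
493 = 4·120 + 13
120 = 9·13 + 3
13 = 4·3 + 1
3 = 3·1 + 0  (stop)
So 32181/2825 = [11; 2, 1, 1, 4, 9, 4, 3].

[11; 2, 1, 1, 4, 9, 4, 3]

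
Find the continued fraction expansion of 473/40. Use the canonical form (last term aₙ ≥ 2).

[11; 1, 4, 1, 2, 2]

473 = 11*40 + 33
40 = 1*33 + 7
33 = 4*7 + 5
7 = 1*5 + 2
5 = 2*2 + 1
2 = 2*1 + 0  (stop)
So 473/40 = [11; 1, 4, 1, 2, 2].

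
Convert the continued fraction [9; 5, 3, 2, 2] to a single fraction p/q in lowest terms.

827/90

Fold from the inside: start with 2/1.
  2 + 1/2 = 5/2
  3 + 2/5 = 17/5
  5 + 5/17 = 90/17
  9 + 17/90 = 827/90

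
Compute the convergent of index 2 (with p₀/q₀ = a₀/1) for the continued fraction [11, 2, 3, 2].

Using pₖ = aₖpₖ₋₁ + pₖ₋₂, qₖ = aₖqₖ₋₁ + qₖ₋₂ (with p₋₁=1, p₋₂=0, q₋₁=0, q₋₂=1):
  k=0: a=11, p=11, q=1
  k=1: a=2, p=23, q=2
  k=2: a=3, p=80, q=7

80/7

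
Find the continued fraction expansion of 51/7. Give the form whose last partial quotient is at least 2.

[7; 3, 2]

51 = 7×7 + 2
7 = 3×2 + 1
2 = 2×1 + 0  (stop)
So 51/7 = [7; 3, 2].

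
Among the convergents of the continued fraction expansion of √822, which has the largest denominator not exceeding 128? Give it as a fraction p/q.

2437/85

√822 = [28; 1, 2, 28, 2, 1, 56, …] (period length 6).
Convergents:
  p_0/q_0 = 28/1
  p_1/q_1 = 29/1
  p_2/q_2 = 86/3
  p_3/q_3 = 2437/85
  p_4/q_4 = 4960/173
q_3 = 85 ≤ 128 < 173 = q_4, so the answer is 2437/85.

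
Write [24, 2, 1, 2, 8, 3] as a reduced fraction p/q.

Fold from the inside: start with 3/1.
  8 + 1/3 = 25/3
  2 + 3/25 = 53/25
  1 + 25/53 = 78/53
  2 + 53/78 = 209/78
  24 + 78/209 = 5094/209

5094/209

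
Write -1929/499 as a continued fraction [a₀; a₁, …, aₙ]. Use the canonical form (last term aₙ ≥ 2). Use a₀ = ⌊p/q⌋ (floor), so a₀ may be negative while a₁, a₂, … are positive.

[-4; 7, 2, 4, 3, 2]

-1929 = -4*499 + 67
499 = 7*67 + 30
67 = 2*30 + 7
30 = 4*7 + 2
7 = 3*2 + 1
2 = 2*1 + 0  (stop)
So -1929/499 = [-4; 7, 2, 4, 3, 2].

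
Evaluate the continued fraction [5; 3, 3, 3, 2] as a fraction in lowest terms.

403/76

Using pₖ = aₖpₖ₋₁ + pₖ₋₂ and qₖ = aₖqₖ₋₁ + qₖ₋₂:
  k=0: a=5, p=5, q=1
  k=1: a=3, p=16, q=3
  k=2: a=3, p=53, q=10
  k=3: a=3, p=175, q=33
  k=4: a=2, p=403, q=76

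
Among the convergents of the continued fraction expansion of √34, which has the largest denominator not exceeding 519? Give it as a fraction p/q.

2449/420

√34 = [5; 1, 4, 1, 10, …] (period length 4).
Convergents:
  p_0/q_0 = 5/1
  p_1/q_1 = 6/1
  p_2/q_2 = 29/5
  p_3/q_3 = 35/6
  p_4/q_4 = 379/65
  p_5/q_5 = 414/71
  p_6/q_6 = 2035/349
  p_7/q_7 = 2449/420
  p_8/q_8 = 26525/4549
q_7 = 420 ≤ 519 < 4549 = q_8, so the answer is 2449/420.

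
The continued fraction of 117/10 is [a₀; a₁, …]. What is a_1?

1

117 = 11·10 + 7   →  a_0 = 11
10 = 1·7 + 3   →  a_1 = 1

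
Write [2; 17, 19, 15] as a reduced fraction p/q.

Using pₖ = aₖpₖ₋₁ + pₖ₋₂ and qₖ = aₖqₖ₋₁ + qₖ₋₂:
  k=0: a=2, p=2, q=1
  k=1: a=17, p=35, q=17
  k=2: a=19, p=667, q=324
  k=3: a=15, p=10040, q=4877

10040/4877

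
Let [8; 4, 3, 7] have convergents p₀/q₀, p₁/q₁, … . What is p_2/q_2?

Using pₖ = aₖpₖ₋₁ + pₖ₋₂, qₖ = aₖqₖ₋₁ + qₖ₋₂ (with p₋₁=1, p₋₂=0, q₋₁=0, q₋₂=1):
  k=0: a=8, p=8, q=1
  k=1: a=4, p=33, q=4
  k=2: a=3, p=107, q=13

107/13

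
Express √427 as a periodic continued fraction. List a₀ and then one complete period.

a₀ = ⌊√427⌋ = 20.
With m₀=0, d₀=1 and mₖ₊₁ = dₖaₖ − mₖ, dₖ₊₁ = (n − mₖ₊₁²)/dₖ, aₖ₊₁ = ⌊(a₀+mₖ₊₁)/dₖ₊₁⌋:
  k=1: m=20, d=27, a=1
  k=2: m=7, d=14, a=1
  k=3: m=7, d=27, a=1
  k=4: m=20, d=1, a=40
d=1 and a=2a₀=40 at k=4, so the next step gives (m, d) = (20, 27) again — its k=1 value — and the period has length 4.

[20; 1, 1, 1, 40]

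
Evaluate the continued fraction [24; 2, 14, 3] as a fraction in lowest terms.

2179/89

Fold from the inside: start with 3/1.
  14 + 1/3 = 43/3
  2 + 3/43 = 89/43
  24 + 43/89 = 2179/89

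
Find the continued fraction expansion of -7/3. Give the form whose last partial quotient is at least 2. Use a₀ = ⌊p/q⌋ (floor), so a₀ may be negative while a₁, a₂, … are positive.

[-3; 1, 2]

-7 = -3*3 + 2
3 = 1*2 + 1
2 = 2*1 + 0  (stop)
So -7/3 = [-3; 1, 2].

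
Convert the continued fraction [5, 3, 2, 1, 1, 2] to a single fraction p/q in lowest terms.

Fold from the inside: start with 2/1.
  1 + 1/2 = 3/2
  1 + 2/3 = 5/3
  2 + 3/5 = 13/5
  3 + 5/13 = 44/13
  5 + 13/44 = 233/44

233/44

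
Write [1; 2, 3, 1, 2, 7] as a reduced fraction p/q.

265/184

Using pₖ = aₖpₖ₋₁ + pₖ₋₂ and qₖ = aₖqₖ₋₁ + qₖ₋₂:
  k=0: a=1, p=1, q=1
  k=1: a=2, p=3, q=2
  k=2: a=3, p=10, q=7
  k=3: a=1, p=13, q=9
  k=4: a=2, p=36, q=25
  k=5: a=7, p=265, q=184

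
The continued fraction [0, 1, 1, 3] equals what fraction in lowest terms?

4/7

Using pₖ = aₖpₖ₋₁ + pₖ₋₂ and qₖ = aₖqₖ₋₁ + qₖ₋₂:
  k=0: a=0, p=0, q=1
  k=1: a=1, p=1, q=1
  k=2: a=1, p=1, q=2
  k=3: a=3, p=4, q=7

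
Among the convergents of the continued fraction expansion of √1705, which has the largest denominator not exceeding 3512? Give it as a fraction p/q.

81551/1975

√1705 = [41; 3, 2, 3, 82, …] (period length 4).
Convergents:
  p_0/q_0 = 41/1
  p_1/q_1 = 124/3
  p_2/q_2 = 289/7
  p_3/q_3 = 991/24
  p_4/q_4 = 81551/1975
  p_5/q_5 = 245644/5949
q_4 = 1975 ≤ 3512 < 5949 = q_5, so the answer is 81551/1975.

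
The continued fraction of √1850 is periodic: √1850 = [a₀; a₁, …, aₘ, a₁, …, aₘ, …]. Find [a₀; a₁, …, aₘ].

[43; 86]

a₀ = ⌊√1850⌋ = 43.
With m₀=0, d₀=1 and mₖ₊₁ = dₖaₖ − mₖ, dₖ₊₁ = (n − mₖ₊₁²)/dₖ, aₖ₊₁ = ⌊(a₀+mₖ₊₁)/dₖ₊₁⌋:
  k=1: m=43, d=1, a=86
d=1 and a=2a₀=86 at k=1, so the next step gives (m, d) = (43, 1) again — its k=1 value — and the period has length 1.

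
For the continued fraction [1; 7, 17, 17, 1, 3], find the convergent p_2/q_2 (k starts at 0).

Using pₖ = aₖpₖ₋₁ + pₖ₋₂, qₖ = aₖqₖ₋₁ + qₖ₋₂ (with p₋₁=1, p₋₂=0, q₋₁=0, q₋₂=1):
  k=0: a=1, p=1, q=1
  k=1: a=7, p=8, q=7
  k=2: a=17, p=137, q=120

137/120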